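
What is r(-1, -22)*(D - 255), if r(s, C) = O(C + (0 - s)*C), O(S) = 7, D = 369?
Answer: 798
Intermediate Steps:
r(s, C) = 7
r(-1, -22)*(D - 255) = 7*(369 - 255) = 7*114 = 798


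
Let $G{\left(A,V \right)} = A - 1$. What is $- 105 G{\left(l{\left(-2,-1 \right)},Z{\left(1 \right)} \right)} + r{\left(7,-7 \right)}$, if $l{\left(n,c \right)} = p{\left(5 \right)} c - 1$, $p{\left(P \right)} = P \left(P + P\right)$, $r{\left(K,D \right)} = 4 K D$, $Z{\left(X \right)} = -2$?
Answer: $5264$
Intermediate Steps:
$r{\left(K,D \right)} = 4 D K$
$p{\left(P \right)} = 2 P^{2}$ ($p{\left(P \right)} = P 2 P = 2 P^{2}$)
$l{\left(n,c \right)} = -1 + 50 c$ ($l{\left(n,c \right)} = 2 \cdot 5^{2} c - 1 = 2 \cdot 25 c - 1 = 50 c - 1 = -1 + 50 c$)
$G{\left(A,V \right)} = -1 + A$ ($G{\left(A,V \right)} = A - 1 = -1 + A$)
$- 105 G{\left(l{\left(-2,-1 \right)},Z{\left(1 \right)} \right)} + r{\left(7,-7 \right)} = - 105 \left(-1 + \left(-1 + 50 \left(-1\right)\right)\right) + 4 \left(-7\right) 7 = - 105 \left(-1 - 51\right) - 196 = \left(-105\right) \left(-52\right) - 196 = 5460 - 196 = 5264$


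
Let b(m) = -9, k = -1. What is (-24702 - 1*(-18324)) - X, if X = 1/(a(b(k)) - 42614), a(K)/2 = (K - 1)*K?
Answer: -270644051/42434 ≈ -6378.0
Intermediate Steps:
a(K) = 2*K*(-1 + K) (a(K) = 2*((K - 1)*K) = 2*((-1 + K)*K) = 2*(K*(-1 + K)) = 2*K*(-1 + K))
X = -1/42434 (X = 1/(2*(-9)*(-1 - 9) - 42614) = 1/(2*(-9)*(-10) - 42614) = 1/(180 - 42614) = 1/(-42434) = -1/42434 ≈ -2.3566e-5)
(-24702 - 1*(-18324)) - X = (-24702 - 1*(-18324)) - 1*(-1/42434) = (-24702 + 18324) + 1/42434 = -6378 + 1/42434 = -270644051/42434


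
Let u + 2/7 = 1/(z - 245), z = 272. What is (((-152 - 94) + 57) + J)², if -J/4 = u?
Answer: 1262594089/35721 ≈ 35346.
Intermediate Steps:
u = -47/189 (u = -2/7 + 1/(272 - 245) = -2/7 + 1/27 = -47/189 ≈ -0.24868)
J = 188/189 (J = -4*(-47/189) = 188/189 ≈ 0.99471)
(((-152 - 94) + 57) + J)² = (((-152 - 94) + 57) + 188/189)² = ((-246 + 57) + 188/189)² = (-189 + 188/189)² = (-35533/189)² = 1262594089/35721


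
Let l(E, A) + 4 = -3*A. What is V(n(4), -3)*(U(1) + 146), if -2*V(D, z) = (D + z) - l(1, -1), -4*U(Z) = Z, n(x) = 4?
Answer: -583/4 ≈ -145.75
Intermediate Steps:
l(E, A) = -4 - 3*A
U(Z) = -Z/4
V(D, z) = -1/2 - D/2 - z/2 (V(D, z) = -((D + z) - (-4 - 3*(-1)))/2 = -((D + z) - (-4 + 3))/2 = -((D + z) - 1*(-1))/2 = -((D + z) + 1)/2 = -(1 + D + z)/2 = -1/2 - D/2 - z/2)
V(n(4), -3)*(U(1) + 146) = (-1/2 - 1/2*4 - 1/2*(-3))*(-1/4*1 + 146) = (-1/2 - 2 + 3/2)*(-1/4 + 146) = -1*583/4 = -583/4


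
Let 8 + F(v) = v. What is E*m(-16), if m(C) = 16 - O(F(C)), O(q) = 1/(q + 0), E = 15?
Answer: 1925/8 ≈ 240.63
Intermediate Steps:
F(v) = -8 + v
O(q) = 1/q
m(C) = 16 - 1/(-8 + C)
E*m(-16) = 15*((-129 + 16*(-16))/(-8 - 16)) = 15*((-129 - 256)/(-24)) = 15*(-1/24*(-385)) = 15*(385/24) = 1925/8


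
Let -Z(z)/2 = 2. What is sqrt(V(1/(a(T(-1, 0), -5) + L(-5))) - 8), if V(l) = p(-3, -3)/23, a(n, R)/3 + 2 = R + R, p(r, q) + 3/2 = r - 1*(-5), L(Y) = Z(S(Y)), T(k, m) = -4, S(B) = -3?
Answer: I*sqrt(16882)/46 ≈ 2.8246*I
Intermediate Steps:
Z(z) = -4 (Z(z) = -2*2 = -4)
L(Y) = -4
p(r, q) = 7/2 + r (p(r, q) = -3/2 + (r - 1*(-5)) = -3/2 + (r + 5) = -3/2 + (5 + r) = 7/2 + r)
a(n, R) = -6 + 6*R (a(n, R) = -6 + 3*(R + R) = -6 + 3*(2*R) = -6 + 6*R)
V(l) = 1/46 (V(l) = (7/2 - 3)/23 = (1/2)*(1/23) = 1/46)
sqrt(V(1/(a(T(-1, 0), -5) + L(-5))) - 8) = sqrt(1/46 - 8) = sqrt(-367/46) = I*sqrt(16882)/46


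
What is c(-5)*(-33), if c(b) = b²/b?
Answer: 165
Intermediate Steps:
c(b) = b
c(-5)*(-33) = -5*(-33) = 165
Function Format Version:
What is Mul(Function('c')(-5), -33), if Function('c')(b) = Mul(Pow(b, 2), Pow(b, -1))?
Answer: 165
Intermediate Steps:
Function('c')(b) = b
Mul(Function('c')(-5), -33) = Mul(-5, -33) = 165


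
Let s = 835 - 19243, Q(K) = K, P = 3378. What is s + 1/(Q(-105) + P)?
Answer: -60249383/3273 ≈ -18408.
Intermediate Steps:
s = -18408
s + 1/(Q(-105) + P) = -18408 + 1/(-105 + 3378) = -18408 + 1/3273 = -60249383/3273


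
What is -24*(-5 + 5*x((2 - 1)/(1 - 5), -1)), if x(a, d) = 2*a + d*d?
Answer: 60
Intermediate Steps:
x(a, d) = d² + 2*a (x(a, d) = 2*a + d² = d² + 2*a)
-24*(-5 + 5*x((2 - 1)/(1 - 5), -1)) = -24*(-5 + 5*((-1)² + 2*((2 - 1)/(1 - 5)))) = -24*(-5 + 5*(1 + 2*(1/(-4)))) = -24*(-5 + 5*(1 + 2*(1*(-¼)))) = -24*(-5 + 5*(1 + 2*(-¼))) = -24*(-5 + 5*(1 - ½)) = -24*(-5 + 5*(½)) = -24*(-5 + 5/2) = -24*(-5/2) = 60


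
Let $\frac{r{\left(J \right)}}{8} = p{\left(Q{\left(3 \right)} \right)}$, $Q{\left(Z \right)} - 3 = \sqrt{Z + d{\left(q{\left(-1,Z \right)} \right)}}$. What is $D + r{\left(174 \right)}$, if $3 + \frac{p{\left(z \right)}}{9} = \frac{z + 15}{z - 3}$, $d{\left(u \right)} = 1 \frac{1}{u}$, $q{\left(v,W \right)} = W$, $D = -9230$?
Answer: $-9374 + \frac{648 \sqrt{30}}{5} \approx -8664.2$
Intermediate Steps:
$d{\left(u \right)} = \frac{1}{u}$
$Q{\left(Z \right)} = 3 + \sqrt{Z + \frac{1}{Z}}$
$p{\left(z \right)} = -27 + \frac{9 \left(15 + z\right)}{-3 + z}$ ($p{\left(z \right)} = -27 + 9 \frac{z + 15}{z - 3} = -27 + 9 \frac{15 + z}{-3 + z} = -27 + \frac{9 \left(15 + z\right)}{-3 + z}$)
$r{\left(J \right)} = \frac{72 \sqrt{30} \left(9 - \frac{\sqrt{30}}{3}\right)}{5}$ ($r{\left(J \right)} = 8 \frac{18 \left(12 - \left(3 + \sqrt{3 + \frac{1}{3}}\right)\right)}{-3 + \left(3 + \sqrt{3 + \frac{1}{3}}\right)} = 8 \frac{18 \left(12 - \left(3 + \sqrt{\frac{10}{3}}\right)\right)}{-3 + \left(3 + \sqrt{\frac{10}{3}}\right)} = 8 \frac{18 \left(12 - \left(3 + \frac{\sqrt{30}}{3}\right)\right)}{-3 + \left(3 + \frac{\sqrt{30}}{3}\right)} = 8 \frac{18 \left(12 - \left(3 + \frac{\sqrt{30}}{3}\right)\right)}{\frac{1}{3} \sqrt{30}} = 8 \cdot 18 \frac{\sqrt{30}}{10} \left(9 - \frac{\sqrt{30}}{3}\right) = 8 \frac{9 \sqrt{30} \left(9 - \frac{\sqrt{30}}{3}\right)}{5} = \frac{72 \sqrt{30} \left(9 - \frac{\sqrt{30}}{3}\right)}{5}$)
$D + r{\left(174 \right)} = -9230 - \left(144 - \frac{648 \sqrt{30}}{5}\right) = -9374 + \frac{648 \sqrt{30}}{5}$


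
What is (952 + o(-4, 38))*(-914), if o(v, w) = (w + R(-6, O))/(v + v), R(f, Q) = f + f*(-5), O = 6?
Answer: -1726089/2 ≈ -8.6304e+5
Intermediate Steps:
R(f, Q) = -4*f (R(f, Q) = f - 5*f = -4*f)
o(v, w) = (24 + w)/(2*v) (o(v, w) = (w - 4*(-6))/(v + v) = (w + 24)/((2*v)) = (24 + w)*(1/(2*v)) = (24 + w)/(2*v))
(952 + o(-4, 38))*(-914) = (952 + (½)*(24 + 38)/(-4))*(-914) = (952 + (½)*(-¼)*62)*(-914) = (952 - 31/4)*(-914) = (3777/4)*(-914) = -1726089/2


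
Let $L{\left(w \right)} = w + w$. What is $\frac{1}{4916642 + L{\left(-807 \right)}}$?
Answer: $\frac{1}{4915028} \approx 2.0346 \cdot 10^{-7}$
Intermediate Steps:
$L{\left(w \right)} = 2 w$
$\frac{1}{4916642 + L{\left(-807 \right)}} = \frac{1}{4916642 + 2 \left(-807\right)} = \frac{1}{4916642 - 1614} = \frac{1}{4915028}$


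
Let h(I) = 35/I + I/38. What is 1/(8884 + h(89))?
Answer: 3382/30054939 ≈ 0.00011253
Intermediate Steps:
h(I) = 35/I + I/38 (h(I) = 35/I + I*(1/38) = 35/I + I/38)
1/(8884 + h(89)) = 1/(8884 + (35/89 + (1/38)*89)) = 1/(8884 + (35*(1/89) + 89/38)) = 1/(8884 + (35/89 + 89/38)) = 1/(8884 + 9251/3382) = 1/(30054939/3382) = 3382/30054939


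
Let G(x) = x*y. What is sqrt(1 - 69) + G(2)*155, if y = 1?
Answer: 310 + 2*I*sqrt(17) ≈ 310.0 + 8.2462*I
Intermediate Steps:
G(x) = x (G(x) = x*1 = x)
sqrt(1 - 69) + G(2)*155 = sqrt(1 - 69) + 2*155 = sqrt(-68) + 310 = 2*I*sqrt(17) + 310 = 310 + 2*I*sqrt(17)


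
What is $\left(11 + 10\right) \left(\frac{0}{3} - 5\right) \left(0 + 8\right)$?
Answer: $-840$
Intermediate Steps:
$\left(11 + 10\right) \left(\frac{0}{3} - 5\right) \left(0 + 8\right) = 21 \left(0 \cdot \frac{1}{3} - 5\right) 8 = 21 \left(0 - 5\right) 8 = 21 \left(\left(-5\right) 8\right) = 21 \left(-40\right) = -840$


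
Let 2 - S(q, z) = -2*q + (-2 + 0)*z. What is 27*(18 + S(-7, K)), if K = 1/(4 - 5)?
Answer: 108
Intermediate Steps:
K = -1 (K = 1/(-1) = -1)
S(q, z) = 2 + 2*q + 2*z (S(q, z) = 2 - (-2*q + (-2 + 0)*z) = 2 - (-2*q - 2*z) = 2 + (2*q + 2*z) = 2 + 2*q + 2*z)
27*(18 + S(-7, K)) = 27*(18 + (2 + 2*(-7) + 2*(-1))) = 27*(18 + (2 - 14 - 2)) = 27*(18 - 14) = 27*4 = 108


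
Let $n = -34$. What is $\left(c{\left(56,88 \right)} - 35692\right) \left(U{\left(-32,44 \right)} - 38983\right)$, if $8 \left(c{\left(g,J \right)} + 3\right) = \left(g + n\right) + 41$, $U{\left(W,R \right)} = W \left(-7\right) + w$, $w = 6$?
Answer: $\frac{11063865241}{8} \approx 1.383 \cdot 10^{9}$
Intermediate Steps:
$U{\left(W,R \right)} = 6 - 7 W$ ($U{\left(W,R \right)} = W \left(-7\right) + 6 = - 7 W + 6 = 6 - 7 W$)
$c{\left(g,J \right)} = - \frac{17}{8} + \frac{g}{8}$ ($c{\left(g,J \right)} = -3 + \frac{\left(g - 34\right) + 41}{8} = -3 + \frac{\left(-34 + g\right) + 41}{8} = -3 + \frac{7 + g}{8} = -3 + \left(\frac{7}{8} + \frac{g}{8}\right) = - \frac{17}{8} + \frac{g}{8}$)
$\left(c{\left(56,88 \right)} - 35692\right) \left(U{\left(-32,44 \right)} - 38983\right) = \left(\left(- \frac{17}{8} + \frac{1}{8} \cdot 56\right) - 35692\right) \left(\left(6 - -224\right) - 38983\right) = \left(\left(- \frac{17}{8} + 7\right) - 35692\right) \left(\left(6 + 224\right) - 38983\right) = \left(\frac{39}{8} - 35692\right) \left(230 - 38983\right) = \left(- \frac{285497}{8}\right) \left(-38753\right) = \frac{11063865241}{8}$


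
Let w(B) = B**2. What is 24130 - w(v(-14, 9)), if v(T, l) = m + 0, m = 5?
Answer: 24105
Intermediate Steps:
v(T, l) = 5 (v(T, l) = 5 + 0 = 5)
24130 - w(v(-14, 9)) = 24130 - 1*5**2 = 24130 - 1*25 = 24130 - 25 = 24105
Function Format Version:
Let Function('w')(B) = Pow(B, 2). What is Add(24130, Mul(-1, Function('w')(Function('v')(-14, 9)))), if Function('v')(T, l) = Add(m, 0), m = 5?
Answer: 24105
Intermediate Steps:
Function('v')(T, l) = 5 (Function('v')(T, l) = Add(5, 0) = 5)
Add(24130, Mul(-1, Function('w')(Function('v')(-14, 9)))) = Add(24130, Mul(-1, Pow(5, 2))) = Add(24130, Mul(-1, 25)) = Add(24130, -25) = 24105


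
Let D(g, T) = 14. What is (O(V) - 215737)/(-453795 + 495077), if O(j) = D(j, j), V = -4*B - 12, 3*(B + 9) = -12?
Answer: -215723/41282 ≈ -5.2256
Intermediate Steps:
B = -13 (B = -9 + (⅓)*(-12) = -9 - 4 = -13)
V = 40 (V = -4*(-13) - 12 = 52 - 12 = 40)
O(j) = 14
(O(V) - 215737)/(-453795 + 495077) = (14 - 215737)/(-453795 + 495077) = -215723/41282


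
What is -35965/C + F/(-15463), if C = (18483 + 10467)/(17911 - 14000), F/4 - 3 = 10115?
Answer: -435236711929/89530770 ≈ -4861.3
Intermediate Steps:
F = 40472 (F = 12 + 4*10115 = 12 + 40460 = 40472)
C = 28950/3911 ≈ 7.4022
-35965/C + F/(-15463) = -35965/28950/3911 + 40472/(-15463) = -35965*3911/28950 + 40472*(-1/15463) = -28131823/5790 - 40472/15463 = -435236711929/89530770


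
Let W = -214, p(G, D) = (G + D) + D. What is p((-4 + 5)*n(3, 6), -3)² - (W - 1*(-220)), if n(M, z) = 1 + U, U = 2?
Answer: 3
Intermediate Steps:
n(M, z) = 3 (n(M, z) = 1 + 2 = 3)
p(G, D) = G + 2*D (p(G, D) = (D + G) + D = G + 2*D)
p((-4 + 5)*n(3, 6), -3)² - (W - 1*(-220)) = ((-4 + 5)*3 + 2*(-3))² - (-214 - 1*(-220)) = (1*3 - 6)² - (-214 + 220) = (3 - 6)² - 1*6 = (-3)² - 6 = 9 - 6 = 3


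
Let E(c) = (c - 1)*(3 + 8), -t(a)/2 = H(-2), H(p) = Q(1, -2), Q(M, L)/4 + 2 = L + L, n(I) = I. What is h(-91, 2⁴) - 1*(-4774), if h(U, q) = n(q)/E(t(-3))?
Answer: 2468174/517 ≈ 4774.0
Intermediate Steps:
Q(M, L) = -8 + 8*L (Q(M, L) = -8 + 4*(L + L) = -8 + 4*(2*L) = -8 + 8*L)
H(p) = -24 (H(p) = -8 + 8*(-2) = -8 - 16 = -24)
t(a) = 48 (t(a) = -2*(-24) = 48)
E(c) = -11 + 11*c (E(c) = (-1 + c)*11 = -11 + 11*c)
h(U, q) = q/517 (h(U, q) = q/(-11 + 11*48) = q/(-11 + 528) = q/517)
h(-91, 2⁴) - 1*(-4774) = (1/517)*2⁴ - 1*(-4774) = (1/517)*16 + 4774 = 16/517 + 4774 = 2468174/517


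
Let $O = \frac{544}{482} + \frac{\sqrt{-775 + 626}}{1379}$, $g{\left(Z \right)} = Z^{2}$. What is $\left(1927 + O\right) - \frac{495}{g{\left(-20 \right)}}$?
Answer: $\frac{37150461}{19280} + \frac{i \sqrt{149}}{1379} \approx 1926.9 + 0.0088518 i$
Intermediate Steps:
$O = \frac{272}{241} + \frac{i \sqrt{149}}{1379}$ ($O = 544 \cdot \frac{1}{482} + \sqrt{-149} \cdot \frac{1}{1379} = \frac{272}{241} + i \sqrt{149} \cdot \frac{1}{1379} = \frac{272}{241} + \frac{i \sqrt{149}}{1379} \approx 1.1286 + 0.0088518 i$)
$\left(1927 + O\right) - \frac{495}{g{\left(-20 \right)}} = \left(1927 + \left(\frac{272}{241} + \frac{i \sqrt{149}}{1379}\right)\right) - \frac{495}{\left(-20\right)^{2}} = \left(\frac{464679}{241} + \frac{i \sqrt{149}}{1379}\right) - \frac{495}{400} = \left(\frac{464679}{241} + \frac{i \sqrt{149}}{1379}\right) - \frac{99}{80} = \frac{37150461}{19280} + \frac{i \sqrt{149}}{1379}$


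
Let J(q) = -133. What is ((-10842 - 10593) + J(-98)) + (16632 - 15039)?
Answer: -19975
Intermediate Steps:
((-10842 - 10593) + J(-98)) + (16632 - 15039) = ((-10842 - 10593) - 133) + (16632 - 15039) = (-21435 - 133) + 1593 = -21568 + 1593 = -19975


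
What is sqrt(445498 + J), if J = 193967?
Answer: sqrt(639465) ≈ 799.67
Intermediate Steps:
sqrt(445498 + J) = sqrt(445498 + 193967) = sqrt(639465)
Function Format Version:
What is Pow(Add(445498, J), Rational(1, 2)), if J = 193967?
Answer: Pow(639465, Rational(1, 2)) ≈ 799.67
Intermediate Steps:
Pow(Add(445498, J), Rational(1, 2)) = Pow(Add(445498, 193967), Rational(1, 2)) = Pow(639465, Rational(1, 2))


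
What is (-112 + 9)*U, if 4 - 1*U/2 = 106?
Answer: 21012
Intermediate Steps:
U = -204 (U = 8 - 2*106 = 8 - 212 = -204)
(-112 + 9)*U = (-112 + 9)*(-204) = -103*(-204) = 21012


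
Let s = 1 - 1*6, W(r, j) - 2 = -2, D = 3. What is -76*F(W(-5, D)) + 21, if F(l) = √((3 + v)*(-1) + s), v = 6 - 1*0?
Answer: 21 - 76*I*√14 ≈ 21.0 - 284.37*I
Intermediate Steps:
v = 6 (v = 6 + 0 = 6)
W(r, j) = 0 (W(r, j) = 2 - 2 = 0)
s = -5 (s = 1 - 6 = -5)
F(l) = I*√14 (F(l) = √((3 + 6)*(-1) - 5) = √(9*(-1) - 5) = √(-9 - 5) = √(-14) = I*√14)
-76*F(W(-5, D)) + 21 = -76*I*√14 + 21 = 21 - 76*I*√14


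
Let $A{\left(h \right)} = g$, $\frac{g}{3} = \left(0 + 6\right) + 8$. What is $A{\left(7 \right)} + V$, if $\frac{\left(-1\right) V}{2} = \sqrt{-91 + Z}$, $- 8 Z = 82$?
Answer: $42 - 9 i \sqrt{5} \approx 42.0 - 20.125 i$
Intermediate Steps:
$Z = - \frac{41}{4}$ ($Z = \left(- \frac{1}{8}\right) 82 = - \frac{41}{4} \approx -10.25$)
$g = 42$ ($g = 3 \left(\left(0 + 6\right) + 8\right) = 3 \left(6 + 8\right) = 3 \cdot 14 = 42$)
$A{\left(h \right)} = 42$
$V = - 9 i \sqrt{5}$ ($V = - 2 \sqrt{-91 - \frac{41}{4}} = - 2 \sqrt{- \frac{405}{4}} = - 2 \frac{9 i \sqrt{5}}{2} = - 9 i \sqrt{5} \approx - 20.125 i$)
$A{\left(7 \right)} + V = 42 - 9 i \sqrt{5}$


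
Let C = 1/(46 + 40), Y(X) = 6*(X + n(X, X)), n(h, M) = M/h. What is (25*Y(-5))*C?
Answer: -300/43 ≈ -6.9767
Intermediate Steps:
Y(X) = 6 + 6*X (Y(X) = 6*(X + X/X) = 6*(X + 1) = 6*(1 + X) = 6 + 6*X)
C = 1/86 ≈ 0.011628
(25*Y(-5))*C = (25*(6 + 6*(-5)))*(1/86) = (25*(6 - 30))*(1/86) = (25*(-24))*(1/86) = -600*1/86 = -300/43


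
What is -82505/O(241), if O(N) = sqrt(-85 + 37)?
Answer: 82505*I*sqrt(3)/12 ≈ 11909.0*I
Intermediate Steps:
O(N) = 4*I*sqrt(3) (O(N) = sqrt(-48) = 4*I*sqrt(3))
-82505/O(241) = -82505*(-I*sqrt(3)/12) = -(-82505)*I*sqrt(3)/12 = 82505*I*sqrt(3)/12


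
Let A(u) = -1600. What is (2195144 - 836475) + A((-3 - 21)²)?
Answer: 1357069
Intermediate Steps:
(2195144 - 836475) + A((-3 - 21)²) = (2195144 - 836475) - 1600 = 1358669 - 1600 = 1357069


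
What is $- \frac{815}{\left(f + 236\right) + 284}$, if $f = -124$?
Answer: $- \frac{815}{396} \approx -2.0581$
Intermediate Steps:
$- \frac{815}{\left(f + 236\right) + 284} = - \frac{815}{\left(-124 + 236\right) + 284} = - \frac{815}{112 + 284} = - \frac{815}{396}$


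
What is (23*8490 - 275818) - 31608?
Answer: -112156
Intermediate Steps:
(23*8490 - 275818) - 31608 = (195270 - 275818) - 31608 = -80548 - 31608 = -112156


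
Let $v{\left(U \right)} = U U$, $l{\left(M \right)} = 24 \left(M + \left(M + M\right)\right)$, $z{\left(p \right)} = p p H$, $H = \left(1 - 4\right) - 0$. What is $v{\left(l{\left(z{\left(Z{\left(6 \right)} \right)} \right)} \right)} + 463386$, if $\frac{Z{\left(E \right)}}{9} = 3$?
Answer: $24795374682$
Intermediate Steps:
$Z{\left(E \right)} = 27$ ($Z{\left(E \right)} = 9 \cdot 3 = 27$)
$H = -3$ ($H = \left(1 - 4\right) + 0 = -3 + 0 = -3$)
$z{\left(p \right)} = - 3 p^{2}$ ($z{\left(p \right)} = p p \left(-3\right) = p^{2} \left(-3\right) = - 3 p^{2}$)
$l{\left(M \right)} = 72 M$ ($l{\left(M \right)} = 24 \left(M + 2 M\right) = 24 \cdot 3 M = 72 M$)
$v{\left(U \right)} = U^{2}$
$v{\left(l{\left(z{\left(Z{\left(6 \right)} \right)} \right)} \right)} + 463386 = \left(72 \left(- 3 \cdot 27^{2}\right)\right)^{2} + 463386 = \left(72 \left(\left(-3\right) 729\right)\right)^{2} + 463386 = \left(72 \left(-2187\right)\right)^{2} + 463386 = \left(-157464\right)^{2} + 463386 = 24794911296 + 463386 = 24795374682$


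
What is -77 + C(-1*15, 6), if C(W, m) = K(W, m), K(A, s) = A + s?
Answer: -86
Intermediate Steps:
C(W, m) = W + m
-77 + C(-1*15, 6) = -77 + (-1*15 + 6) = -77 + (-15 + 6) = -77 - 9 = -86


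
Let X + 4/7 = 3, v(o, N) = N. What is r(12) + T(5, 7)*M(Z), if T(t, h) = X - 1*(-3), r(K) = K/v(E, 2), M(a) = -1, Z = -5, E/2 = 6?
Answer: 4/7 ≈ 0.57143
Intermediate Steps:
E = 12 (E = 2*6 = 12)
X = 17/7 (X = -4/7 + 3 = 17/7 ≈ 2.4286)
r(K) = K/2
T(t, h) = 38/7 (T(t, h) = 17/7 - 1*(-3) = 17/7 + 3 = 38/7)
r(12) + T(5, 7)*M(Z) = (½)*12 + (38/7)*(-1) = 6 - 38/7 = 4/7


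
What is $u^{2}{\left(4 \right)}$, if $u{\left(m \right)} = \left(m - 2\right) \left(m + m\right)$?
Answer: $256$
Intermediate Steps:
$u{\left(m \right)} = 2 m \left(-2 + m\right)$ ($u{\left(m \right)} = \left(-2 + m\right) 2 m = 2 m \left(-2 + m\right)$)
$u^{2}{\left(4 \right)} = \left(2 \cdot 4 \left(-2 + 4\right)\right)^{2} = \left(2 \cdot 4 \cdot 2\right)^{2} = 16^{2} = 256$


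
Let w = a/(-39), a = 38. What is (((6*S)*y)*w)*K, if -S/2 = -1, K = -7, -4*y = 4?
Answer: -1064/13 ≈ -81.846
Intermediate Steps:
y = -1 (y = -1/4*4 = -1)
S = 2 (S = -2*(-1) = 2)
w = -38/39 (w = 38/(-39) = 38*(-1/39) = -38/39 ≈ -0.97436)
(((6*S)*y)*w)*K = (((6*2)*(-1))*(-38/39))*(-7) = ((12*(-1))*(-38/39))*(-7) = -12*(-38/39)*(-7) = (152/13)*(-7) = -1064/13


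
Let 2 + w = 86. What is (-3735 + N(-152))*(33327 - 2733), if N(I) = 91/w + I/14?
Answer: -1603946539/14 ≈ -1.1457e+8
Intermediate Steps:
w = 84 (w = -2 + 86 = 84)
N(I) = 13/12 + I/14 (N(I) = 91/84 + I/14 = 91*(1/84) + I*(1/14) = 13/12 + I/14)
(-3735 + N(-152))*(33327 - 2733) = (-3735 + (13/12 + (1/14)*(-152)))*(33327 - 2733) = (-3735 + (13/12 - 76/7))*30594 = (-3735 - 821/84)*30594 = -314561/84*30594 = -1603946539/14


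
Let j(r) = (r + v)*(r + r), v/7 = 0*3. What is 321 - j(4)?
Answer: 289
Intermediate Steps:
v = 0 (v = 7*(0*3) = 7*0 = 0)
j(r) = 2*r**2 (j(r) = (r + 0)*(r + r) = r*(2*r) = 2*r**2)
321 - j(4) = 321 - 2*4**2 = 321 - 2*16 = 321 - 1*32 = 321 - 32 = 289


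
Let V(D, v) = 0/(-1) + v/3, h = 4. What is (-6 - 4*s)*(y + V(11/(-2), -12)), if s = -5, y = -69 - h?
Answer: -1078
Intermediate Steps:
y = -73 (y = -69 - 1*4 = -69 - 4 = -73)
V(D, v) = v/3 (V(D, v) = 0*(-1) + v*(⅓) = 0 + v/3 = v/3)
(-6 - 4*s)*(y + V(11/(-2), -12)) = (-6 - 4*(-5))*(-73 + (⅓)*(-12)) = (-6 + 20)*(-73 - 4) = 14*(-77) = -1078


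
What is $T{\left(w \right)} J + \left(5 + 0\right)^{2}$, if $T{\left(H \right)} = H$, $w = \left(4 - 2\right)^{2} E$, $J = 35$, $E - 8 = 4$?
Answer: $1705$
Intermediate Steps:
$E = 12$ ($E = 8 + 4 = 12$)
$w = 48$ ($w = \left(4 - 2\right)^{2} \cdot 12 = 2^{2} \cdot 12 = 4 \cdot 12 = 48$)
$T{\left(w \right)} J + \left(5 + 0\right)^{2} = 48 \cdot 35 + \left(5 + 0\right)^{2} = 1680 + 5^{2} = 1680 + 25 = 1705$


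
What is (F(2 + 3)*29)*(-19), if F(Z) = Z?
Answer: -2755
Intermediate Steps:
(F(2 + 3)*29)*(-19) = ((2 + 3)*29)*(-19) = (5*29)*(-19) = 145*(-19) = -2755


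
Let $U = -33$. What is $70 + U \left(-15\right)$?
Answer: $565$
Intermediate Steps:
$70 + U \left(-15\right) = 70 - -495 = 70 + 495 = 565$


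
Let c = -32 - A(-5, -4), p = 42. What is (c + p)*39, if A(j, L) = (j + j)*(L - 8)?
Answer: -4290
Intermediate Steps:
A(j, L) = 2*j*(-8 + L) (A(j, L) = (2*j)*(-8 + L) = 2*j*(-8 + L))
c = -152 (c = -32 - 2*(-5)*(-8 - 4) = -32 - 2*(-5)*(-12) = -32 - 1*120 = -32 - 120 = -152)
(c + p)*39 = (-152 + 42)*39 = -110*39 = -4290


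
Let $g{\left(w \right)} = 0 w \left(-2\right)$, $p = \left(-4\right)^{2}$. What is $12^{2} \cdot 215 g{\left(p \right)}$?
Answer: $0$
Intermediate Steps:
$p = 16$
$g{\left(w \right)} = 0$ ($g{\left(w \right)} = 0 \left(-2\right) = 0$)
$12^{2} \cdot 215 g{\left(p \right)} = 12^{2} \cdot 215 \cdot 0 = 144 \cdot 215 \cdot 0 = 30960 \cdot 0 = 0$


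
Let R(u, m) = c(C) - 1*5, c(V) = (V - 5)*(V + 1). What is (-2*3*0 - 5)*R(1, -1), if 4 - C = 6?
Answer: -10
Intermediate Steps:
C = -2 (C = 4 - 1*6 = 4 - 6 = -2)
c(V) = (1 + V)*(-5 + V) (c(V) = (-5 + V)*(1 + V) = (1 + V)*(-5 + V))
R(u, m) = 2 (R(u, m) = (-5 + (-2)² - 4*(-2)) - 1*5 = (-5 + 4 + 8) - 5 = 7 - 5 = 2)
(-2*3*0 - 5)*R(1, -1) = (-2*3*0 - 5)*2 = (-6*0 - 5)*2 = (0 - 5)*2 = -5*2 = -10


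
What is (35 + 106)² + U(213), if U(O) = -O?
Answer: 19668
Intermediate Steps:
(35 + 106)² + U(213) = (35 + 106)² - 1*213 = 141² - 213 = 19881 - 213 = 19668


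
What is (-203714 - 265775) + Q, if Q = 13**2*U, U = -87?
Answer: -484192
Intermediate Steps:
Q = -14703 (Q = 13**2*(-87) = 169*(-87) = -14703)
(-203714 - 265775) + Q = (-203714 - 265775) - 14703 = -469489 - 14703 = -484192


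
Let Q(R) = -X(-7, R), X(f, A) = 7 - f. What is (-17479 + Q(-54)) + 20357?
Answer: 2864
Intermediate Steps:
Q(R) = -14 (Q(R) = -(7 - 1*(-7)) = -(7 + 7) = -1*14 = -14)
(-17479 + Q(-54)) + 20357 = (-17479 - 14) + 20357 = -17493 + 20357 = 2864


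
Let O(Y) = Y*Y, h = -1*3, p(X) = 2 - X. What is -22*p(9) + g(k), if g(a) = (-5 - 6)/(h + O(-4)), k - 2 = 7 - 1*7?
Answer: 1991/13 ≈ 153.15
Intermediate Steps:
k = 2 (k = 2 + (7 - 1*7) = 2 + (7 - 7) = 2 + 0 = 2)
h = -3
O(Y) = Y**2
g(a) = -11/13 (g(a) = (-5 - 6)/(-3 + (-4)**2) = -11/(-3 + 16) = -11/13)
-22*p(9) + g(k) = -22*(2 - 1*9) - 11/13 = -22*(2 - 9) - 11/13 = -22*(-7) - 11/13 = 154 - 11/13 = 1991/13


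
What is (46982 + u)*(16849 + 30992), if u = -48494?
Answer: -72335592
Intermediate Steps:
(46982 + u)*(16849 + 30992) = (46982 - 48494)*(16849 + 30992) = -1512*47841 = -72335592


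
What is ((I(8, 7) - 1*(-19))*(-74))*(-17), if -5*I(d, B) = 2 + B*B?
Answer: 55352/5 ≈ 11070.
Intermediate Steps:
I(d, B) = -2/5 - B**2/5 (I(d, B) = -(2 + B*B)/5 = -(2 + B**2)/5 = -2/5 - B**2/5)
((I(8, 7) - 1*(-19))*(-74))*(-17) = (((-2/5 - 1/5*7**2) - 1*(-19))*(-74))*(-17) = (((-2/5 - 1/5*49) + 19)*(-74))*(-17) = (((-2/5 - 49/5) + 19)*(-74))*(-17) = ((-51/5 + 19)*(-74))*(-17) = ((44/5)*(-74))*(-17) = -3256/5*(-17) = 55352/5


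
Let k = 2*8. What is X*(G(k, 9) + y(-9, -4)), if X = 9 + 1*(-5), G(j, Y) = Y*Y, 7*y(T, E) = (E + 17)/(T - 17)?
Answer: 2266/7 ≈ 323.71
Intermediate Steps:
y(T, E) = (17 + E)/(7*(-17 + T)) (y(T, E) = ((E + 17)/(T - 17))/7 = ((17 + E)/(-17 + T))/7 = (17 + E)/(7*(-17 + T)))
k = 16
G(j, Y) = Y²
X = 4 (X = 9 - 5 = 4)
X*(G(k, 9) + y(-9, -4)) = 4*(9² + (17 - 4)/(7*(-17 - 9))) = 4*(81 + (⅐)*13/(-26)) = 4*(81 + (⅐)*(-1/26)*13) = 4*(81 - 1/14) = 4*(1133/14) = 2266/7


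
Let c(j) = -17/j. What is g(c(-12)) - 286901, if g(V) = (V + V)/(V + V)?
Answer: -286900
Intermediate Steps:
g(V) = 1 (g(V) = (2*V)/((2*V)) = (2*V)*(1/(2*V)) = 1)
g(c(-12)) - 286901 = 1 - 286901 = -286900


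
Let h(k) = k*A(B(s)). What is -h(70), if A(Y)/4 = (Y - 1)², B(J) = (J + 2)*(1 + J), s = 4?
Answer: -235480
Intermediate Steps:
B(J) = (1 + J)*(2 + J) (B(J) = (2 + J)*(1 + J) = (1 + J)*(2 + J))
A(Y) = 4*(-1 + Y)² (A(Y) = 4*(Y - 1)² = 4*(-1 + Y)²)
h(k) = 3364*k (h(k) = k*(4*(-1 + (2 + 4² + 3*4))²) = k*(4*(-1 + (2 + 16 + 12))²) = k*(4*(-1 + 30)²) = k*(4*29²) = k*(4*841) = k*3364 = 3364*k)
-h(70) = -3364*70 = -1*235480 = -235480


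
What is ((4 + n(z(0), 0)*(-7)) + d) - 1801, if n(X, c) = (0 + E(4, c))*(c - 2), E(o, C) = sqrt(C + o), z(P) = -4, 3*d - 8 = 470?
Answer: -4829/3 ≈ -1609.7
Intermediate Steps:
d = 478/3 (d = 8/3 + (1/3)*470 = 8/3 + 470/3 = 478/3 ≈ 159.33)
n(X, c) = sqrt(4 + c)*(-2 + c) (n(X, c) = (0 + sqrt(c + 4))*(c - 2) = (0 + sqrt(4 + c))*(-2 + c) = sqrt(4 + c)*(-2 + c))
((4 + n(z(0), 0)*(-7)) + d) - 1801 = ((4 + (sqrt(4 + 0)*(-2 + 0))*(-7)) + 478/3) - 1801 = ((4 + (sqrt(4)*(-2))*(-7)) + 478/3) - 1801 = ((4 + (2*(-2))*(-7)) + 478/3) - 1801 = ((4 - 4*(-7)) + 478/3) - 1801 = ((4 + 28) + 478/3) - 1801 = (32 + 478/3) - 1801 = 574/3 - 1801 = -4829/3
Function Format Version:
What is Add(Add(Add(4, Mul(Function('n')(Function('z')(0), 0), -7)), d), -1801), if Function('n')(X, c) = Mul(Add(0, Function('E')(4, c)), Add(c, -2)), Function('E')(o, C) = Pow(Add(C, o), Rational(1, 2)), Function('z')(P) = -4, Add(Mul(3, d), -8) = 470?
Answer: Rational(-4829, 3) ≈ -1609.7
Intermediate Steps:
d = Rational(478, 3) (d = Add(Rational(8, 3), Mul(Rational(1, 3), 470)) = Add(Rational(8, 3), Rational(470, 3)) = Rational(478, 3) ≈ 159.33)
Function('n')(X, c) = Mul(Pow(Add(4, c), Rational(1, 2)), Add(-2, c)) (Function('n')(X, c) = Mul(Add(0, Pow(Add(c, 4), Rational(1, 2))), Add(c, -2)) = Mul(Add(0, Pow(Add(4, c), Rational(1, 2))), Add(-2, c)) = Mul(Pow(Add(4, c), Rational(1, 2)), Add(-2, c)))
Add(Add(Add(4, Mul(Function('n')(Function('z')(0), 0), -7)), d), -1801) = Add(Add(Add(4, Mul(Mul(Pow(Add(4, 0), Rational(1, 2)), Add(-2, 0)), -7)), Rational(478, 3)), -1801) = Add(Add(Add(4, Mul(Mul(Pow(4, Rational(1, 2)), -2), -7)), Rational(478, 3)), -1801) = Add(Add(Add(4, Mul(Mul(2, -2), -7)), Rational(478, 3)), -1801) = Add(Add(Add(4, Mul(-4, -7)), Rational(478, 3)), -1801) = Add(Add(Add(4, 28), Rational(478, 3)), -1801) = Add(Add(32, Rational(478, 3)), -1801) = Add(Rational(574, 3), -1801) = Rational(-4829, 3)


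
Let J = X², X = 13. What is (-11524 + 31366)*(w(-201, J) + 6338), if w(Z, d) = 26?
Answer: 126274488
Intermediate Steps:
J = 169 (J = 13² = 169)
(-11524 + 31366)*(w(-201, J) + 6338) = (-11524 + 31366)*(26 + 6338) = 19842*6364 = 126274488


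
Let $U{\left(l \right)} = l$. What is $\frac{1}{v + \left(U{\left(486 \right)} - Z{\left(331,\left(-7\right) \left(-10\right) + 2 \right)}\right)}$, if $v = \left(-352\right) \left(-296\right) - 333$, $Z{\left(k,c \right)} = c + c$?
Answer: $\frac{1}{104201} \approx 9.5968 \cdot 10^{-6}$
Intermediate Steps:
$Z{\left(k,c \right)} = 2 c$
$v = 103859$ ($v = 104192 - 333 = 103859$)
$\frac{1}{v + \left(U{\left(486 \right)} - Z{\left(331,\left(-7\right) \left(-10\right) + 2 \right)}\right)} = \frac{1}{103859 + \left(486 - 2 \left(\left(-7\right) \left(-10\right) + 2\right)\right)} = \frac{1}{103859 + \left(486 - 2 \left(70 + 2\right)\right)} = \frac{1}{103859 + \left(486 - 2 \cdot 72\right)} = \frac{1}{103859 + \left(486 - 144\right)} = \frac{1}{103859 + 342} = \frac{1}{104201}$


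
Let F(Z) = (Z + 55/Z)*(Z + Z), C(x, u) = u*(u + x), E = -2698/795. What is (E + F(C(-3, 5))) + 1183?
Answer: 1184237/795 ≈ 1489.6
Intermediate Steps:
E = -2698/795 (E = -2698*1/795 = -2698/795 ≈ -3.3937)
F(Z) = 2*Z*(Z + 55/Z) (F(Z) = (Z + 55/Z)*(2*Z) = 2*Z*(Z + 55/Z))
(E + F(C(-3, 5))) + 1183 = (-2698/795 + (110 + 2*(5*(5 - 3))**2)) + 1183 = (-2698/795 + (110 + 2*(5*2)**2)) + 1183 = (-2698/795 + (110 + 2*10**2)) + 1183 = (-2698/795 + (110 + 2*100)) + 1183 = (-2698/795 + (110 + 200)) + 1183 = (-2698/795 + 310) + 1183 = 243752/795 + 1183 = 1184237/795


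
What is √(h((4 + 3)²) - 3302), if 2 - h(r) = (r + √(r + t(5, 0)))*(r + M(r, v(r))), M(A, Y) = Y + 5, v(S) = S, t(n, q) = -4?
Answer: √(-8347 - 309*√5) ≈ 95.068*I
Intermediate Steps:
M(A, Y) = 5 + Y
h(r) = 2 - (5 + 2*r)*(r + √(-4 + r)) (h(r) = 2 - (r + √(r - 4))*(r + (5 + r)) = 2 - (r + √(-4 + r))*(5 + 2*r) = 2 - (5 + 2*r)*(r + √(-4 + r)))
√(h((4 + 3)²) - 3302) = √((2 - 5*(4 + 3)² - 5*√(-4 + (4 + 3)²) - 2*(4 + 3)⁴ - 2*(4 + 3)²*√(-4 + (4 + 3)²)) - 3302) = √((2 - 5*7² - 5*√(-4 + 7²) - 2*(7²)² - 2*7²*√(-4 + 7²)) - 3302) = √((2 - 5*49 - 5*√(-4 + 49) - 2*49² - 2*49*√(-4 + 49)) - 3302) = √((2 - 245 - 15*√5 - 2*2401 - 2*49*√45) - 3302) = √((2 - 245 - 15*√5 - 4802 - 2*49*3*√5) - 3302) = √((2 - 245 - 15*√5 - 4802 - 294*√5) - 3302) = √((-5045 - 309*√5) - 3302) = √(-8347 - 309*√5)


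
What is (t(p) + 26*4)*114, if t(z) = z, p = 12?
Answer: 13224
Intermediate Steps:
(t(p) + 26*4)*114 = (12 + 26*4)*114 = (12 + 104)*114 = 116*114 = 13224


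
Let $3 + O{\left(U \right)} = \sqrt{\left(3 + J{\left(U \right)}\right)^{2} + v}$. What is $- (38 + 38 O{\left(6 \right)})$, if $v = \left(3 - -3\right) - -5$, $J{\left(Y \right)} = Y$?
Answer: $76 - 76 \sqrt{23} \approx -288.48$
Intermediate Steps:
$v = 11$ ($v = \left(3 + 3\right) + 5 = 6 + 5 = 11$)
$O{\left(U \right)} = -3 + \sqrt{11 + \left(3 + U\right)^{2}}$ ($O{\left(U \right)} = -3 + \sqrt{\left(3 + U\right)^{2} + 11} = -3 + \sqrt{11 + \left(3 + U\right)^{2}}$)
$- (38 + 38 O{\left(6 \right)}) = - (38 + 38 \left(-3 + \sqrt{11 + \left(3 + 6\right)^{2}}\right)) = - (38 + 38 \left(-3 + \sqrt{11 + 9^{2}}\right)) = - (38 + 38 \left(-3 + \sqrt{11 + 81}\right)) = - (38 + 38 \left(-3 + \sqrt{92}\right)) = - (38 + 38 \left(-3 + 2 \sqrt{23}\right)) = - (38 - \left(114 - 76 \sqrt{23}\right)) = - (-76 + 76 \sqrt{23}) = 76 - 76 \sqrt{23}$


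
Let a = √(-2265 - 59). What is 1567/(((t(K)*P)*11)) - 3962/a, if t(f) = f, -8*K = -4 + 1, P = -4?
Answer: -3134/33 + 283*I*√581/83 ≈ -94.97 + 82.186*I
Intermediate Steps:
K = 3/8 (K = -(-4 + 1)/8 = -⅛*(-3) = 3/8 ≈ 0.37500)
a = 2*I*√581 (a = √(-2324) = 2*I*√581 ≈ 48.208*I)
1567/(((t(K)*P)*11)) - 3962/a = 1567/((((3/8)*(-4))*11)) - 3962*(-I*√581/1162) = 1567/((-3/2*11)) - (-283)*I*√581/83 = 1567/(-33/2) + 283*I*√581/83 = 1567*(-2/33) + 283*I*√581/83 = -3134/33 + 283*I*√581/83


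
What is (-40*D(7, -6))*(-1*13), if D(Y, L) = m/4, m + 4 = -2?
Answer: -780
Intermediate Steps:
m = -6 (m = -4 - 2 = -6)
D(Y, L) = -3/2 (D(Y, L) = -6/4 = -6*¼ = -3/2)
(-40*D(7, -6))*(-1*13) = (-40*(-3/2))*(-1*13) = 60*(-13) = -780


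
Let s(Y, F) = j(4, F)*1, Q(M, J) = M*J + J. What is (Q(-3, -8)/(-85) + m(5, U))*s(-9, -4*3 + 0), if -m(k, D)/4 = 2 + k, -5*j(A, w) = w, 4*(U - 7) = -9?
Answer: -28752/425 ≈ -67.652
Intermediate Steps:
U = 19/4 (U = 7 + (¼)*(-9) = 7 - 9/4 = 19/4 ≈ 4.7500)
j(A, w) = -w/5
Q(M, J) = J + J*M (Q(M, J) = J*M + J = J + J*M)
s(Y, F) = -F/5 (s(Y, F) = -F/5*1 = -F/5)
m(k, D) = -8 - 4*k (m(k, D) = -4*(2 + k) = -8 - 4*k)
(Q(-3, -8)/(-85) + m(5, U))*s(-9, -4*3 + 0) = (-8*(1 - 3)/(-85) + (-8 - 4*5))*(-(-4*3 + 0)/5) = (-8*(-2)*(-1/85) + (-8 - 20))*(-(-12 + 0)/5) = (16*(-1/85) - 28)*(-⅕*(-12)) = (-16/85 - 28)*(12/5) = -2396/85*12/5 = -28752/425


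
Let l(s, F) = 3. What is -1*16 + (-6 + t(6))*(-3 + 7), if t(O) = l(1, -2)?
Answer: -28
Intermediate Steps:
t(O) = 3
-1*16 + (-6 + t(6))*(-3 + 7) = -1*16 + (-6 + 3)*(-3 + 7) = -16 - 3*4 = -16 - 12 = -28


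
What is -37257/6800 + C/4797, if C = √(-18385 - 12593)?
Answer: -37257/6800 + I*√3442/1599 ≈ -5.479 + 0.036691*I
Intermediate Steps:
C = 3*I*√3442 (C = √(-30978) = 3*I*√3442 ≈ 176.01*I)
-37257/6800 + C/4797 = -37257/6800 + (3*I*√3442)/4797 = -37257*1/6800 + (3*I*√3442)*(1/4797) = -37257/6800 + I*√3442/1599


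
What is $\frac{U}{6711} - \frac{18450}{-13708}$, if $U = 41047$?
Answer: $\frac{343245113}{45997194} \approx 7.4623$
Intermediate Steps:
$\frac{U}{6711} - \frac{18450}{-13708} = \frac{41047}{6711} - \frac{18450}{-13708} = 41047 \cdot \frac{1}{6711} - - \frac{9225}{6854} = \frac{41047}{6711} + \frac{9225}{6854} = \frac{343245113}{45997194}$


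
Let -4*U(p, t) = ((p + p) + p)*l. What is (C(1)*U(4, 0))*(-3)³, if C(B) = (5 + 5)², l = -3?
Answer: -24300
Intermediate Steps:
C(B) = 100 (C(B) = 10² = 100)
U(p, t) = 9*p/4 (U(p, t) = -((p + p) + p)*(-3)/4 = -(2*p + p)*(-3)/4 = -3*p*(-3)/4 = -(-9)*p/4 = 9*p/4)
(C(1)*U(4, 0))*(-3)³ = (100*((9/4)*4))*(-3)³ = (100*9)*(-27) = 900*(-27) = -24300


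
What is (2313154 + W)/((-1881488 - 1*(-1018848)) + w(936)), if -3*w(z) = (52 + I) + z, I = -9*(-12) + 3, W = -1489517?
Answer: -2470911/2589019 ≈ -0.95438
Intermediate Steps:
I = 111 (I = 108 + 3 = 111)
w(z) = -163/3 - z/3 (w(z) = -((52 + 111) + z)/3 = -(163 + z)/3 = -163/3 - z/3)
(2313154 + W)/((-1881488 - 1*(-1018848)) + w(936)) = (2313154 - 1489517)/((-1881488 - 1*(-1018848)) + (-163/3 - ⅓*936)) = 823637/((-1881488 + 1018848) + (-163/3 - 312)) = 823637/(-862640 - 1099/3) = 823637/(-2589019/3) = 823637*(-3/2589019) = -2470911/2589019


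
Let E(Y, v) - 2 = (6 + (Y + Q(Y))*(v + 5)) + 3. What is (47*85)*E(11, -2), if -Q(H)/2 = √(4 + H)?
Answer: 175780 - 23970*√15 ≈ 82945.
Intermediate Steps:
Q(H) = -2*√(4 + H)
E(Y, v) = 11 + (5 + v)*(Y - 2*√(4 + Y)) (E(Y, v) = 2 + ((6 + (Y - 2*√(4 + Y))*(v + 5)) + 3) = 2 + ((6 + (Y - 2*√(4 + Y))*(5 + v)) + 3) = 2 + ((6 + (5 + v)*(Y - 2*√(4 + Y))) + 3) = 2 + (9 + (5 + v)*(Y - 2*√(4 + Y))) = 11 + (5 + v)*(Y - 2*√(4 + Y)))
(47*85)*E(11, -2) = (47*85)*(11 - 10*√(4 + 11) + 5*11 + 11*(-2) - 2*(-2)*√(4 + 11)) = 3995*(11 - 10*√15 + 55 - 22 - 2*(-2)*√15) = 3995*(11 - 10*√15 + 55 - 22 + 4*√15) = 3995*(44 - 6*√15) = 175780 - 23970*√15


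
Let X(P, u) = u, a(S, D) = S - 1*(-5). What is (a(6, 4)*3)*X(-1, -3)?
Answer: -99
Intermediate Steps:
a(S, D) = 5 + S (a(S, D) = S + 5 = 5 + S)
(a(6, 4)*3)*X(-1, -3) = ((5 + 6)*3)*(-3) = (11*3)*(-3) = 33*(-3) = -99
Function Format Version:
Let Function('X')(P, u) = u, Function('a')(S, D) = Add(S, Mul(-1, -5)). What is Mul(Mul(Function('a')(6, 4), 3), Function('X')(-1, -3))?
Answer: -99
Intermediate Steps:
Function('a')(S, D) = Add(5, S) (Function('a')(S, D) = Add(S, 5) = Add(5, S))
Mul(Mul(Function('a')(6, 4), 3), Function('X')(-1, -3)) = Mul(Mul(Add(5, 6), 3), -3) = Mul(Mul(11, 3), -3) = Mul(33, -3) = -99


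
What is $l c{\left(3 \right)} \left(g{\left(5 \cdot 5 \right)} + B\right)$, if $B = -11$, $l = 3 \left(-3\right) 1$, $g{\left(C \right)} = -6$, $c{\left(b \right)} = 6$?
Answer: $918$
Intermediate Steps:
$l = -9$ ($l = \left(-9\right) 1 = -9$)
$l c{\left(3 \right)} \left(g{\left(5 \cdot 5 \right)} + B\right) = \left(-9\right) 6 \left(-6 - 11\right) = \left(-54\right) \left(-17\right) = 918$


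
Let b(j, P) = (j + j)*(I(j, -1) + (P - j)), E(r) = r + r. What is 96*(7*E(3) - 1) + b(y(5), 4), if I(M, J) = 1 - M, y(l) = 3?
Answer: 3930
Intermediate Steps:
E(r) = 2*r
b(j, P) = 2*j*(1 + P - 2*j) (b(j, P) = (j + j)*((1 - j) + (P - j)) = (2*j)*(1 + P - 2*j) = 2*j*(1 + P - 2*j))
96*(7*E(3) - 1) + b(y(5), 4) = 96*(7*(2*3) - 1) + 2*3*(1 + 4 - 2*3) = 96*(7*6 - 1) + 2*3*(1 + 4 - 6) = 96*(42 - 1) + 2*3*(-1) = 96*41 - 6 = 3936 - 6 = 3930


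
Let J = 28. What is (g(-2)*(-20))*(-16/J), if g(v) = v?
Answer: -160/7 ≈ -22.857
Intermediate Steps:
(g(-2)*(-20))*(-16/J) = (-2*(-20))*(-16/28) = 40*(-16*1/28) = 40*(-4/7) = -160/7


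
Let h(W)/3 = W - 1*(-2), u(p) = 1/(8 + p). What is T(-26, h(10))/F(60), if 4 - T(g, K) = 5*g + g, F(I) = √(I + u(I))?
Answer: 320*√69377/4081 ≈ 20.653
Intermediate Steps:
h(W) = 6 + 3*W (h(W) = 3*(W - 1*(-2)) = 3*(W + 2) = 3*(2 + W) = 6 + 3*W)
F(I) = √(I + 1/(8 + I))
T(g, K) = 4 - 6*g (T(g, K) = 4 - (5*g + g) = 4 - 6*g)
T(-26, h(10))/F(60) = (4 - 6*(-26))/(√((1 + 60*(8 + 60))/(8 + 60))) = (4 + 156)/(√((1 + 60*68)/68)) = 160/(√((1 + 4080)/68)) = 160/(√((1/68)*4081)) = 160/(√(4081/68)) = 160/((√69377/34)) = 160*(2*√69377/4081) = 320*√69377/4081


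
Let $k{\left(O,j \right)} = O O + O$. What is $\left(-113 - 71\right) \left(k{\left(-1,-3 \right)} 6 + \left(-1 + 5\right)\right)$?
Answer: $-736$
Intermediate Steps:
$k{\left(O,j \right)} = O + O^{2}$ ($k{\left(O,j \right)} = O^{2} + O = O + O^{2}$)
$\left(-113 - 71\right) \left(k{\left(-1,-3 \right)} 6 + \left(-1 + 5\right)\right) = \left(-113 - 71\right) \left(- (1 - 1) 6 + \left(-1 + 5\right)\right) = \left(-113 - 71\right) \left(\left(-1\right) 0 \cdot 6 + 4\right) = - 184 \left(0 \cdot 6 + 4\right) = - 184 \left(0 + 4\right) = \left(-184\right) 4 = -736$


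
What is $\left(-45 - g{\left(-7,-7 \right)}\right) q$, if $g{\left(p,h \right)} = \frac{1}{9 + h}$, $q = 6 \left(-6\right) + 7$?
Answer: $\frac{2639}{2} \approx 1319.5$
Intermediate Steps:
$q = -29$ ($q = -36 + 7 = -29$)
$\left(-45 - g{\left(-7,-7 \right)}\right) q = \left(-45 - \frac{1}{9 - 7}\right) \left(-29\right) = \left(-45 - \frac{1}{2}\right) \left(-29\right) = \left(- \frac{91}{2}\right) \left(-29\right) = \frac{2639}{2}$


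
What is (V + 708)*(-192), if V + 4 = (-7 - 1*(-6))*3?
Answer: -134592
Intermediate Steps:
V = -7 (V = -4 + (-7 - 1*(-6))*3 = -4 + (-7 + 6)*3 = -4 - 1*3 = -4 - 3 = -7)
(V + 708)*(-192) = (-7 + 708)*(-192) = 701*(-192) = -134592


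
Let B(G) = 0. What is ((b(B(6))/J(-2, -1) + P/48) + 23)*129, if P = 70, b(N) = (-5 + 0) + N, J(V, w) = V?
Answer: 27821/8 ≈ 3477.6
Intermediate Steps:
b(N) = -5 + N
((b(B(6))/J(-2, -1) + P/48) + 23)*129 = (((-5 + 0)/(-2) + 70/48) + 23)*129 = ((-5*(-½) + 70*(1/48)) + 23)*129 = ((5/2 + 35/24) + 23)*129 = (95/24 + 23)*129 = (647/24)*129 = 27821/8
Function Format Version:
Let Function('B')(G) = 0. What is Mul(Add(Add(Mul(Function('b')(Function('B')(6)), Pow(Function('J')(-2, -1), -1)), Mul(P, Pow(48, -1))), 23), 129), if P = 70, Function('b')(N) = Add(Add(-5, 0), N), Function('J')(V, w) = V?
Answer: Rational(27821, 8) ≈ 3477.6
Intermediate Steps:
Function('b')(N) = Add(-5, N)
Mul(Add(Add(Mul(Function('b')(Function('B')(6)), Pow(Function('J')(-2, -1), -1)), Mul(P, Pow(48, -1))), 23), 129) = Mul(Add(Add(Mul(Add(-5, 0), Pow(-2, -1)), Mul(70, Pow(48, -1))), 23), 129) = Mul(Add(Add(Mul(-5, Rational(-1, 2)), Mul(70, Rational(1, 48))), 23), 129) = Mul(Add(Add(Rational(5, 2), Rational(35, 24)), 23), 129) = Mul(Add(Rational(95, 24), 23), 129) = Mul(Rational(647, 24), 129) = Rational(27821, 8)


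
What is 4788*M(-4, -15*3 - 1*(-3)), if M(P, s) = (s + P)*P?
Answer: 880992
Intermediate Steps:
M(P, s) = P*(P + s) (M(P, s) = (P + s)*P = P*(P + s))
4788*M(-4, -15*3 - 1*(-3)) = 4788*(-4*(-4 + (-15*3 - 1*(-3)))) = 4788*(-4*(-4 + (-5*9 + 3))) = 4788*(-4*(-4 + (-45 + 3))) = 4788*(-4*(-4 - 42)) = 4788*(-4*(-46)) = 4788*184 = 880992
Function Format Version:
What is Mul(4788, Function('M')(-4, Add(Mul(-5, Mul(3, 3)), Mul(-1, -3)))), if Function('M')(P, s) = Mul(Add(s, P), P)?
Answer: 880992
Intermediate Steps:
Function('M')(P, s) = Mul(P, Add(P, s)) (Function('M')(P, s) = Mul(Add(P, s), P) = Mul(P, Add(P, s)))
Mul(4788, Function('M')(-4, Add(Mul(-5, Mul(3, 3)), Mul(-1, -3)))) = Mul(4788, Mul(-4, Add(-4, Add(Mul(-5, Mul(3, 3)), Mul(-1, -3))))) = Mul(4788, Mul(-4, Add(-4, Add(Mul(-5, 9), 3)))) = Mul(4788, Mul(-4, Add(-4, Add(-45, 3)))) = Mul(4788, Mul(-4, Add(-4, -42))) = Mul(4788, Mul(-4, -46)) = Mul(4788, 184) = 880992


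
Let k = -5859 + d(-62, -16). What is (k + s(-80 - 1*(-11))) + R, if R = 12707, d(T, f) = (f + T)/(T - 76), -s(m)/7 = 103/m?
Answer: 473272/69 ≈ 6859.0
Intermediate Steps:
s(m) = -721/m
d(T, f) = (T + f)/(-76 + T)
k = -134744/23 (k = -5859 + (-62 - 16)/(-76 - 62) = -5859 - 78/(-138) = -5859 - 1/138*(-78) = -5859 + 13/23 = -134744/23 ≈ -5858.4)
(k + s(-80 - 1*(-11))) + R = (-134744/23 - 721/(-80 - 1*(-11))) + 12707 = (-134744/23 - 721/(-80 + 11)) + 12707 = (-134744/23 - 721/(-69)) + 12707 = (-134744/23 - 721*(-1/69)) + 12707 = (-134744/23 + 721/69) + 12707 = -403511/69 + 12707 = 473272/69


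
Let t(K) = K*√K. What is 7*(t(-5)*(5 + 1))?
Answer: -210*I*√5 ≈ -469.57*I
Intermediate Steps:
t(K) = K^(3/2)
7*(t(-5)*(5 + 1)) = 7*((-5)^(3/2)*(5 + 1)) = 7*(-5*I*√5*6) = 7*(-30*I*√5) = -210*I*√5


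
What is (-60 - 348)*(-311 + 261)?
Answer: 20400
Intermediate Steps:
(-60 - 348)*(-311 + 261) = -408*(-50) = 20400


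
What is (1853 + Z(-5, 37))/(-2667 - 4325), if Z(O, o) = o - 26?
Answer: -233/874 ≈ -0.26659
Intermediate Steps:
Z(O, o) = -26 + o
(1853 + Z(-5, 37))/(-2667 - 4325) = (1853 + (-26 + 37))/(-2667 - 4325) = (1853 + 11)/(-6992) = 1864*(-1/6992) = -233/874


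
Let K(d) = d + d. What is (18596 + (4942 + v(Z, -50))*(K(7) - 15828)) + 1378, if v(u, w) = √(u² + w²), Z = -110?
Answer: -78132814 - 158140*√146 ≈ -8.0044e+7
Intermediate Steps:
K(d) = 2*d
(18596 + (4942 + v(Z, -50))*(K(7) - 15828)) + 1378 = (18596 + (4942 + √((-110)² + (-50)²))*(2*7 - 15828)) + 1378 = (18596 + (4942 + √(12100 + 2500))*(14 - 15828)) + 1378 = (18596 + (4942 + √14600)*(-15814)) + 1378 = (18596 + (4942 + 10*√146)*(-15814)) + 1378 = (18596 + (-78152788 - 158140*√146)) + 1378 = (-78134192 - 158140*√146) + 1378 = -78132814 - 158140*√146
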